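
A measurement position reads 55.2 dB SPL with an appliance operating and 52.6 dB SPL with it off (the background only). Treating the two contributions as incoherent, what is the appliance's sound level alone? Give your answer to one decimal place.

Background correction is a power subtraction:
L_src = 10·log₁₀(10^(55.2/10) − 10^(52.6/10)) = 10·log₁₀(149200) = 51.7 dB SPL.

51.7 dB SPL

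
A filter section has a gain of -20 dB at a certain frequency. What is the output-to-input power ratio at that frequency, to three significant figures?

0.0100

Power ratio = 10^(dB/10).
10^(-20/10) = 10^(-2.000) = 0.0100.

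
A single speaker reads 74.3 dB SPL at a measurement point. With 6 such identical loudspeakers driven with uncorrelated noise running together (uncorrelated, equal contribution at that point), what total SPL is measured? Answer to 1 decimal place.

6 equal incoherent sources raise the level by 10·log₁₀(6) = 7.78 dB.
L_total = 74.3 + 7.78 = 82.1 dB SPL.

82.1 dB SPL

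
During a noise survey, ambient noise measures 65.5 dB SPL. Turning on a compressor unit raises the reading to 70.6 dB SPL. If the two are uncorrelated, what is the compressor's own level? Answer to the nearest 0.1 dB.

69.0 dB SPL

Subtract intensities: L_src = 10·log₁₀(10^(L_total/10) − 10^(L_bg/10)).
L_src = 10·log₁₀(10^(70.6/10) − 10^(65.5/10)) = 10·log₁₀(7933000) = 69.0 dB SPL.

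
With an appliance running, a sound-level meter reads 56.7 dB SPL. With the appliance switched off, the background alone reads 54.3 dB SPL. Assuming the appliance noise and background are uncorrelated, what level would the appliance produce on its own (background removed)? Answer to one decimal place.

53.0 dB SPL

Remove the background by subtracting linear intensities:
L_src = 10·log₁₀(10^(56.7/10) − 10^(54.3/10)) = 10·log₁₀(198600) = 53.0 dB SPL.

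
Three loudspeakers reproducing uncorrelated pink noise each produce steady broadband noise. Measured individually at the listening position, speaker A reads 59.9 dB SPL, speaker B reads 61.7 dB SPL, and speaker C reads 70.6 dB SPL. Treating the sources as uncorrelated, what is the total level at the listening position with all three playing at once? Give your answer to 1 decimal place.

71.4 dB SPL

Incoherent sources sum as intensities:
L_total = 10·log₁₀(10^(59.9/10) + 10^(61.7/10) + 10^(70.6/10)) = 10·log₁₀(13940000) = 71.4 dB SPL.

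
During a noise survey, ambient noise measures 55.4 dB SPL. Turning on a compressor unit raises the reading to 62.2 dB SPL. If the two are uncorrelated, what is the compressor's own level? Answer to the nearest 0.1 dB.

61.2 dB SPL

Background correction is a power subtraction:
L_src = 10·log₁₀(10^(62.2/10) − 10^(55.4/10)) = 10·log₁₀(1313000) = 61.2 dB SPL.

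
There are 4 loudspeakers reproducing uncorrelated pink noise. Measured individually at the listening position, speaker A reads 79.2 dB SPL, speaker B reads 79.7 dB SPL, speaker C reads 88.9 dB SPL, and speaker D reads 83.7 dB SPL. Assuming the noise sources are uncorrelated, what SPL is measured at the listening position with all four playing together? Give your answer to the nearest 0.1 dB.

90.7 dB SPL

Add the sources as powers (linear), then convert back to dB:
L_total = 10·log₁₀(10^(79.2/10) + 10^(79.7/10) + 10^(88.9/10) + 10^(83.7/10)) = 10·log₁₀(1187000000) = 90.7 dB SPL.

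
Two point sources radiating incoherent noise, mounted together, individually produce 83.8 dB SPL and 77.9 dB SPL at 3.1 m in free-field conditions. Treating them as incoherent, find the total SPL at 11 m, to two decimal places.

73.79 dB SPL

Combined at 3.1 m: 10·log₁₀(10^(83.8/10)+10^(77.9/10)) = 84.793 dB SPL.
Then apply −20·log₁₀(11/3.1) = -11.001 dB → 73.79 dB SPL.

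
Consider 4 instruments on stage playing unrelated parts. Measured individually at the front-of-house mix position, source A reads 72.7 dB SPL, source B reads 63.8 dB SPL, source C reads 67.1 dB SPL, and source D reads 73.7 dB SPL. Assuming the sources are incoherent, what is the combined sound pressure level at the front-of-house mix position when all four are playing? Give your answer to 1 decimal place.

Uncorrelated sources add in intensity (power), not in dB.
L_total = 10·log₁₀(10^(72.7/10) + 10^(63.8/10) + 10^(67.1/10) + 10^(73.7/10)) = 10·log₁₀(49590000) = 77.0 dB SPL.

77.0 dB SPL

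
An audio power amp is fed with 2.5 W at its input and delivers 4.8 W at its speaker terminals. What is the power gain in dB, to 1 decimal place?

Power is a power quantity, so gain = 10·log₁₀(P_out/P_in).
10·log₁₀(4.8/2.5) = 10·log₁₀(1.920) = 2.8 dB.

2.8 dB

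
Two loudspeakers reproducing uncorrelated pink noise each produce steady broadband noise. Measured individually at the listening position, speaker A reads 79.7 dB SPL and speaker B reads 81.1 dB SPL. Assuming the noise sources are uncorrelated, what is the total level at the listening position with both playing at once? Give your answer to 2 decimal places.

83.47 dB SPL

Add the sources as powers (linear), then convert back to dB:
L_total = 10·log₁₀(10^(79.7/10) + 10^(81.1/10)) = 10·log₁₀(222200000) = 83.47 dB SPL.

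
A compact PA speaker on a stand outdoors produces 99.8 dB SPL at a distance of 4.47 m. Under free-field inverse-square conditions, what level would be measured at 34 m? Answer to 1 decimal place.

82.2 dB SPL

Inverse-square spreading gives ΔL = −20·log₁₀(d₂/d₁).
ΔL = −20·log₁₀(34/4.47) = -17.62 dB, so L₂ = 99.8 + (-17.62) = 82.2 dB SPL.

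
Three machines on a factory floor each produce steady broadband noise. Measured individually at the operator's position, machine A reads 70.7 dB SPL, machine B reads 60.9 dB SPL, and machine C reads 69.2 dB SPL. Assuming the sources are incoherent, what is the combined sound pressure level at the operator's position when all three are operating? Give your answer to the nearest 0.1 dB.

Incoherent sources sum as intensities:
L_total = 10·log₁₀(10^(70.7/10) + 10^(60.9/10) + 10^(69.2/10)) = 10·log₁₀(21300000) = 73.3 dB SPL.

73.3 dB SPL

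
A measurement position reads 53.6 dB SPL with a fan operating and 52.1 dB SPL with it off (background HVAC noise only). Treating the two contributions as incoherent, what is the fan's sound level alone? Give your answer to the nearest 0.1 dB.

Background correction is a power subtraction:
L_src = 10·log₁₀(10^(53.6/10) − 10^(52.1/10)) = 10·log₁₀(66910) = 48.3 dB SPL.

48.3 dB SPL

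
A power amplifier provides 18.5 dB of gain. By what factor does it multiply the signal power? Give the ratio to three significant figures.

70.8

Power ratio = 10^(dB/10).
10^(18.5/10) = 10^(1.850) = 70.8.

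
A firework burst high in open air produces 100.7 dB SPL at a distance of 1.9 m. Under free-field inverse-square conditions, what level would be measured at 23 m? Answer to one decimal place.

Free-field point source: level drops by 20·log₁₀ of the distance ratio.
ΔL = −20·log₁₀(23/1.9) = -21.66 dB, so L₂ = 100.7 + (-21.66) = 79.0 dB SPL.

79.0 dB SPL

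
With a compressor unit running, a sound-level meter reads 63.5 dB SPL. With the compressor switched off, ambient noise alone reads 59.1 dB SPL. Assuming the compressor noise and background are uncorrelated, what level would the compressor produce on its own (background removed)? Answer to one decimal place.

61.5 dB SPL

Subtract intensities: L_src = 10·log₁₀(10^(L_total/10) − 10^(L_bg/10)).
L_src = 10·log₁₀(10^(63.5/10) − 10^(59.1/10)) = 10·log₁₀(1426000) = 61.5 dB SPL.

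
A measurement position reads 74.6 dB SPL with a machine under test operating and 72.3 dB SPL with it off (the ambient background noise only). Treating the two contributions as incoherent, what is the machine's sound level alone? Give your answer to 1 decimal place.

70.7 dB SPL

Remove the background by subtracting linear intensities:
L_src = 10·log₁₀(10^(74.6/10) − 10^(72.3/10)) = 10·log₁₀(11860000) = 70.7 dB SPL.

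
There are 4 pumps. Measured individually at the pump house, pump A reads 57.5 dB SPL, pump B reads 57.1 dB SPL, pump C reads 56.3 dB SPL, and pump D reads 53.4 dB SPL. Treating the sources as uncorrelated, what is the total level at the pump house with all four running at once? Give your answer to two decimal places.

62.36 dB SPL

Add the sources as powers (linear), then convert back to dB:
L_total = 10·log₁₀(10^(57.5/10) + 10^(57.1/10) + 10^(56.3/10) + 10^(53.4/10)) = 10·log₁₀(1721000) = 62.36 dB SPL.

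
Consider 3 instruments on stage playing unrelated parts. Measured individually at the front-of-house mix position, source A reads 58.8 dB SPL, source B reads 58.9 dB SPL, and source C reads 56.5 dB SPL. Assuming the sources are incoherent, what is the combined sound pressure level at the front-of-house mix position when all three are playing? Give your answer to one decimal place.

Add the sources as powers (linear), then convert back to dB:
L_total = 10·log₁₀(10^(58.8/10) + 10^(58.9/10) + 10^(56.5/10)) = 10·log₁₀(1982000) = 63.0 dB SPL.

63.0 dB SPL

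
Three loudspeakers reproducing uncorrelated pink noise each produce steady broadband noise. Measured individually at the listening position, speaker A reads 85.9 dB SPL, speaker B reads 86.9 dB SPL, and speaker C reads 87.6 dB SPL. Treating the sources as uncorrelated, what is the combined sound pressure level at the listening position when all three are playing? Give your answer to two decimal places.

Uncorrelated sources add in intensity (power), not in dB.
L_total = 10·log₁₀(10^(85.9/10) + 10^(86.9/10) + 10^(87.6/10)) = 10·log₁₀(1454000000) = 91.63 dB SPL.

91.63 dB SPL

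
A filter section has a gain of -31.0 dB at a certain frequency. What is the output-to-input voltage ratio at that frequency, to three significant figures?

0.0282

Voltage ratio = 10^(dB/20).
10^(-31.0/20) = 10^(-1.550) = 0.0282.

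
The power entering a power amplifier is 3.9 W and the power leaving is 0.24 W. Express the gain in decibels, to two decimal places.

-12.11 dB

For a power ratio, dB = 10·log₁₀(P₂/P₁).
10·log₁₀(0.24/3.9) = 10·log₁₀(0.06154) = -12.11 dB.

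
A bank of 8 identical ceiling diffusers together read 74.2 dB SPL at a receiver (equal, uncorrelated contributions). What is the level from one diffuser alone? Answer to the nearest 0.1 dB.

65.2 dB SPL

8 equal incoherent sources add 10·log₁₀(8) = 9.03 dB over one source.
L_one = 74.2 − 9.03 = 65.2 dB SPL.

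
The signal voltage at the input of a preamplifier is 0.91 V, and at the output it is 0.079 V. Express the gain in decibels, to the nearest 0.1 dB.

-21.2 dB

Voltage ratio → dB uses the 20·log₁₀ form:
20·log₁₀(0.079/0.91) = 20·log₁₀(0.08681) = -21.2 dB.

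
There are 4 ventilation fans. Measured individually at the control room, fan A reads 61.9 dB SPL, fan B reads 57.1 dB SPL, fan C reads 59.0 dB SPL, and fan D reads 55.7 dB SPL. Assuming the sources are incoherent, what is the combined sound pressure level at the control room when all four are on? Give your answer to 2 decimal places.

Add the sources as powers (linear), then convert back to dB:
L_total = 10·log₁₀(10^(61.9/10) + 10^(57.1/10) + 10^(59.0/10) + 10^(55.7/10)) = 10·log₁₀(3228000) = 65.09 dB SPL.

65.09 dB SPL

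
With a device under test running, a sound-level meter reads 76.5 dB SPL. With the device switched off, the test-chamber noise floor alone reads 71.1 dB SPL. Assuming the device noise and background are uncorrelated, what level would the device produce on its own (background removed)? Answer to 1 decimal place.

75.0 dB SPL

Remove the background by subtracting linear intensities:
L_src = 10·log₁₀(10^(76.5/10) − 10^(71.1/10)) = 10·log₁₀(31790000) = 75.0 dB SPL.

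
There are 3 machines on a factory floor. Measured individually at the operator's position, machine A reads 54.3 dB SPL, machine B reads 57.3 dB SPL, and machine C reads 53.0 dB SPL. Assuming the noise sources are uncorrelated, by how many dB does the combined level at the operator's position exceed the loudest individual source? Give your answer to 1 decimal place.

2.7 dB

Incoherent sources sum as intensities:
L_total = 10·log₁₀(10^(54.3/10) + 10^(57.3/10) + 10^(53.0/10)) = 60.02 dB SPL.
Excess over the loudest (57.3 dB): 60.02 − 57.3 = 2.7 dB.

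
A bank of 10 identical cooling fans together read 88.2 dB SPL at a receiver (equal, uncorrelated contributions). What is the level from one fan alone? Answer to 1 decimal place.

78.2 dB SPL

10 equal incoherent sources add 10·log₁₀(10) = 10.00 dB over one source.
L_one = 88.2 − 10.00 = 78.2 dB SPL.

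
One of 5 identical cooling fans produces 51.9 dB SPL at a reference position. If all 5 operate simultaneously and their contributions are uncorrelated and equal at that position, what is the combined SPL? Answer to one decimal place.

5 equal incoherent sources raise the level by 10·log₁₀(5) = 6.99 dB.
L_total = 51.9 + 6.99 = 58.9 dB SPL.

58.9 dB SPL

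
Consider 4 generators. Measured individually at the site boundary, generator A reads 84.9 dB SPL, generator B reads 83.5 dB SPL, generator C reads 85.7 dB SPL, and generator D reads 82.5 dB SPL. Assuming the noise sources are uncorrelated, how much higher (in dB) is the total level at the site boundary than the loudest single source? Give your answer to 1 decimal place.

Uncorrelated sources add in intensity (power), not in dB.
L_total = 10·log₁₀(10^(84.9/10) + 10^(83.5/10) + 10^(85.7/10) + 10^(82.5/10)) = 90.34 dB SPL.
Excess over the loudest (85.7 dB): 90.34 − 85.7 = 4.6 dB.

4.6 dB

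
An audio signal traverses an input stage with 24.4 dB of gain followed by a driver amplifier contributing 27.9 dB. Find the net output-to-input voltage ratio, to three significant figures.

Net gain = 24.4 + 27.9 = 52.3 dB.
Voltage ratio = 10^(52.3/20) = 412.

412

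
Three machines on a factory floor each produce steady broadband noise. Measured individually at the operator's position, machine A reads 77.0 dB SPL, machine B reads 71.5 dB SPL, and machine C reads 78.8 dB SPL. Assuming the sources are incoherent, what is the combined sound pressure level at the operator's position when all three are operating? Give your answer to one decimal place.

Incoherent sources sum as intensities:
L_total = 10·log₁₀(10^(77.0/10) + 10^(71.5/10) + 10^(78.8/10)) = 10·log₁₀(140100000) = 81.5 dB SPL.

81.5 dB SPL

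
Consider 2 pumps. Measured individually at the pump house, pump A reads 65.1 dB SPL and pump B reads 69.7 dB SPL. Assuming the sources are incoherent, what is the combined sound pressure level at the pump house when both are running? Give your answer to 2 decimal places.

Uncorrelated sources add in intensity (power), not in dB.
L_total = 10·log₁₀(10^(65.1/10) + 10^(69.7/10)) = 10·log₁₀(12570000) = 70.99 dB SPL.

70.99 dB SPL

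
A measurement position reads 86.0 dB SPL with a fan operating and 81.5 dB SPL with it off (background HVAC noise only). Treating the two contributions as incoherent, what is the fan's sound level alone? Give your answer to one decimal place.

Subtract intensities: L_src = 10·log₁₀(10^(L_total/10) − 10^(L_bg/10)).
L_src = 10·log₁₀(10^(86.0/10) − 10^(81.5/10)) = 10·log₁₀(256900000) = 84.1 dB SPL.

84.1 dB SPL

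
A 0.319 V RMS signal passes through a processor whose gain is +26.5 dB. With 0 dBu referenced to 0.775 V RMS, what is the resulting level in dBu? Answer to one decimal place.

Input level: 20·log₁₀(0.319/0.775) = -7.71 dBu.
Output: -7.71 + 26.5 = +18.8 dBu.

+18.8 dBu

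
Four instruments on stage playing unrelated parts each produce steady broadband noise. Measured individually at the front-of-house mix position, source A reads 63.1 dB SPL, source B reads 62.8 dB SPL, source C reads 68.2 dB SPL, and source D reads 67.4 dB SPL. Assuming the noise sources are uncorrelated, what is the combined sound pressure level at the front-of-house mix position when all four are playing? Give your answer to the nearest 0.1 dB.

Uncorrelated sources add in intensity (power), not in dB.
L_total = 10·log₁₀(10^(63.1/10) + 10^(62.8/10) + 10^(68.2/10) + 10^(67.4/10)) = 10·log₁₀(16050000) = 72.1 dB SPL.

72.1 dB SPL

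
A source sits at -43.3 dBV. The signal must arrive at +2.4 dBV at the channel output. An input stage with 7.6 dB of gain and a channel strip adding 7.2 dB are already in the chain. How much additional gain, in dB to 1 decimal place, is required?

30.9 dB

The required make-up gain is the shortfall in the dB sum.
G = +2.4 − (-43.3) − 7.6 − 7.2 = 30.9 dB.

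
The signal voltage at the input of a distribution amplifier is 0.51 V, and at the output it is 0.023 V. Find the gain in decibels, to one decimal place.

-26.9 dB

Voltage ratio → dB uses the 20·log₁₀ form:
20·log₁₀(0.023/0.51) = 20·log₁₀(0.04510) = -26.9 dB.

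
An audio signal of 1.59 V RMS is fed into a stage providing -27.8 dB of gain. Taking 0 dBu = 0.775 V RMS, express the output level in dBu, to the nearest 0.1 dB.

-21.6 dBu

Input level: 20·log₁₀(1.59/0.775) = 6.24 dBu.
Output: 6.24 − 27.8 = -21.6 dBu.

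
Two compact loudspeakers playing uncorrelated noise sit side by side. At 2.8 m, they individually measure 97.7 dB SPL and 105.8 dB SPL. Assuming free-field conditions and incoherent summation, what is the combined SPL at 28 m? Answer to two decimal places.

Combined at 2.8 m: 10·log₁₀(10^(97.7/10)+10^(105.8/10)) = 106.425 dB SPL.
Then apply −20·log₁₀(28/2.8) = -20.000 dB → 86.43 dB SPL.

86.43 dB SPL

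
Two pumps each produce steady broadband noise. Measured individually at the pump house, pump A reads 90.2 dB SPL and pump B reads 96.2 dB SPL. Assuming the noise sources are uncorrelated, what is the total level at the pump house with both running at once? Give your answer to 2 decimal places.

Uncorrelated sources add in intensity (power), not in dB.
L_total = 10·log₁₀(10^(90.2/10) + 10^(96.2/10)) = 10·log₁₀(5216000000) = 97.17 dB SPL.

97.17 dB SPL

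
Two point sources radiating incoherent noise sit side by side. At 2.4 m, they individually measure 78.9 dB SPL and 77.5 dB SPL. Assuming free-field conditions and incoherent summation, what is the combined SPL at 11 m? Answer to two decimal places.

Combined at 2.4 m: 10·log₁₀(10^(78.9/10)+10^(77.5/10)) = 81.266 dB SPL.
Then apply −20·log₁₀(11/2.4) = -13.224 dB → 68.04 dB SPL.

68.04 dB SPL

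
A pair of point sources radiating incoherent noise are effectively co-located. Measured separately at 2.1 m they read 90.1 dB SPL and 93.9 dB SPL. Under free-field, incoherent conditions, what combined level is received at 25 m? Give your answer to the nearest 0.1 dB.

Combined at 2.1 m: 10·log₁₀(10^(90.1/10)+10^(93.9/10)) = 95.41 dB SPL.
Then apply −20·log₁₀(25/2.1) = -21.51 dB → 73.9 dB SPL.

73.9 dB SPL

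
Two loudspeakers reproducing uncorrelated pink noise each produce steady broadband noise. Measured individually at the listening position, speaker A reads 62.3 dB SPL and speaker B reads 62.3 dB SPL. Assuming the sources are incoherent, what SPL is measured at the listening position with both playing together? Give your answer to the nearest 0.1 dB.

65.3 dB SPL

Incoherent sources sum as intensities:
L_total = 10·log₁₀(10^(62.3/10) + 10^(62.3/10)) = 10·log₁₀(3396000) = 65.3 dB SPL.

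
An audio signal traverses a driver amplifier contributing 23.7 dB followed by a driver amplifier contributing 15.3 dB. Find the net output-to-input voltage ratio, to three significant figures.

89.1

Net gain = 23.7 + 15.3 = 39.0 dB.
Voltage ratio = 10^(39.0/20) = 89.1.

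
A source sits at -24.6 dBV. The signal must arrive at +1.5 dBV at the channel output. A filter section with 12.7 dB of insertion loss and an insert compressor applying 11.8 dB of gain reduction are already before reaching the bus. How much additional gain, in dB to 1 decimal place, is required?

The required make-up gain is the shortfall in the dB sum.
G = +1.5 − (-24.6) + 12.7 + 11.8 = 50.6 dB.

50.6 dB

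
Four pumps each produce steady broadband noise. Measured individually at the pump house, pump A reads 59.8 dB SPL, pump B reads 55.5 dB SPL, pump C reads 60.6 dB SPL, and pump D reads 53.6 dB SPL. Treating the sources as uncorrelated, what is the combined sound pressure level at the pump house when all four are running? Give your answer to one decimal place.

Incoherent sources sum as intensities:
L_total = 10·log₁₀(10^(59.8/10) + 10^(55.5/10) + 10^(60.6/10) + 10^(53.6/10)) = 10·log₁₀(2687000) = 64.3 dB SPL.

64.3 dB SPL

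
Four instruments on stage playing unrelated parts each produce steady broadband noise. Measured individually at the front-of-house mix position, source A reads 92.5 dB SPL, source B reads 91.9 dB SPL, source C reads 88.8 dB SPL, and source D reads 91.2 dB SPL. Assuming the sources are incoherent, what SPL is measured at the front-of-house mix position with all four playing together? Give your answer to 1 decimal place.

Incoherent sources sum as intensities:
L_total = 10·log₁₀(10^(92.5/10) + 10^(91.9/10) + 10^(88.8/10) + 10^(91.2/10)) = 10·log₁₀(5404000000) = 97.3 dB SPL.

97.3 dB SPL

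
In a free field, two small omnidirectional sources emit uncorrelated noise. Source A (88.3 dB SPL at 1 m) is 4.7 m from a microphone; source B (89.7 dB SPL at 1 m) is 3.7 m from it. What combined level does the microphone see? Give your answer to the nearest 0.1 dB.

79.9 dB SPL

At the listener: L_A = 88.3 − 20·log₁₀(4.7) = 74.86 dB; L_B = 89.7 − 20·log₁₀(3.7) = 78.34 dB.
Combined: 10·log₁₀(10^(74.86/10)+10^(78.34/10)) = 79.9 dB SPL.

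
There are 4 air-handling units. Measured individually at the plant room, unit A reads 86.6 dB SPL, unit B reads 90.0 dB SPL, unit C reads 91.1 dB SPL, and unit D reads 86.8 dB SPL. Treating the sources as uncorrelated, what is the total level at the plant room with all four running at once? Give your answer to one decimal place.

95.1 dB SPL

Add the sources as powers (linear), then convert back to dB:
L_total = 10·log₁₀(10^(86.6/10) + 10^(90.0/10) + 10^(91.1/10) + 10^(86.8/10)) = 10·log₁₀(3224000000) = 95.1 dB SPL.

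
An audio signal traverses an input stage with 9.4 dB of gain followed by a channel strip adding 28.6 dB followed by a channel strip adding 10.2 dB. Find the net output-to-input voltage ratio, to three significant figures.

Net gain = 9.4 + 28.6 + 10.2 = 48.2 dB.
Voltage ratio = 10^(48.2/20) = 257.

257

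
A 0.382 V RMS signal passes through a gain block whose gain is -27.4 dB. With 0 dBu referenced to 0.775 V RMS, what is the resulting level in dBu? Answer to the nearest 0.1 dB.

Input level: 20·log₁₀(0.382/0.775) = -6.14 dBu.
Output: -6.14 − 27.4 = -33.5 dBu.

-33.5 dBu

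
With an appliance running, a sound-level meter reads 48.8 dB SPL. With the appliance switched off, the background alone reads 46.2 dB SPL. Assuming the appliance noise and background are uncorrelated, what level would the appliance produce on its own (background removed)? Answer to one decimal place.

45.3 dB SPL

Background correction is a power subtraction:
L_src = 10·log₁₀(10^(48.8/10) − 10^(46.2/10)) = 10·log₁₀(34170) = 45.3 dB SPL.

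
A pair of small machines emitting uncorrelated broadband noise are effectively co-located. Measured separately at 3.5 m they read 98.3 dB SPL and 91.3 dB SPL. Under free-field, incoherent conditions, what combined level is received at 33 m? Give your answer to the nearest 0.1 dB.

Combined at 3.5 m: 10·log₁₀(10^(98.3/10)+10^(91.3/10)) = 99.09 dB SPL.
Then apply −20·log₁₀(33/3.5) = -19.49 dB → 79.6 dB SPL.

79.6 dB SPL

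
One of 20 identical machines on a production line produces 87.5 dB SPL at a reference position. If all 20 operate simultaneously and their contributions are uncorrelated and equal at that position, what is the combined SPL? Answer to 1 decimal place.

100.5 dB SPL

20 equal incoherent sources raise the level by 10·log₁₀(20) = 13.01 dB.
L_total = 87.5 + 13.01 = 100.5 dB SPL.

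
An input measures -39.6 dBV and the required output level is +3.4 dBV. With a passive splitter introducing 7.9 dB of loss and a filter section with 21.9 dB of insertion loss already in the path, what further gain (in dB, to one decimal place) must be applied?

The required make-up gain is the shortfall in the dB sum.
G = +3.4 − (-39.6) + 7.9 + 21.9 = 72.8 dB.

72.8 dB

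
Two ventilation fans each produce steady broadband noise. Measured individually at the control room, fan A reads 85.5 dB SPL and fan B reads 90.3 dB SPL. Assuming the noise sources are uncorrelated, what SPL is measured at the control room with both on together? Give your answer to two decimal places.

Add the sources as powers (linear), then convert back to dB:
L_total = 10·log₁₀(10^(85.5/10) + 10^(90.3/10)) = 10·log₁₀(1426000000) = 91.54 dB SPL.

91.54 dB SPL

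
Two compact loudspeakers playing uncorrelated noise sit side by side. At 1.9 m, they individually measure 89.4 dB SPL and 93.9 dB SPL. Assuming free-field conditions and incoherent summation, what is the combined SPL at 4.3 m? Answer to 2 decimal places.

Combined at 1.9 m: 10·log₁₀(10^(89.4/10)+10^(93.9/10)) = 95.219 dB SPL.
Then apply −20·log₁₀(4.3/1.9) = -7.094 dB → 88.12 dB SPL.

88.12 dB SPL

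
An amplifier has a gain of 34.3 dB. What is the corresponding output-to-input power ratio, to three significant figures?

2690

Power ratio = 10^(dB/10).
10^(34.3/10) = 10^(3.430) = 2690.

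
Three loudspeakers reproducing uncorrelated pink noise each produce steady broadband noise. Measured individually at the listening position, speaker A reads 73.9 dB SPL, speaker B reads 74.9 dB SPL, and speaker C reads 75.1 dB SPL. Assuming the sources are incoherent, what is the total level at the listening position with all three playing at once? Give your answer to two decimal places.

Uncorrelated sources add in intensity (power), not in dB.
L_total = 10·log₁₀(10^(73.9/10) + 10^(74.9/10) + 10^(75.1/10)) = 10·log₁₀(87810000) = 79.44 dB SPL.

79.44 dB SPL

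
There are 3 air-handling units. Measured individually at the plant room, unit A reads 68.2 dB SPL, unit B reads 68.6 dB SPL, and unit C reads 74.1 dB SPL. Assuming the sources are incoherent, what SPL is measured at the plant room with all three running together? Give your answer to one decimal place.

Add the sources as powers (linear), then convert back to dB:
L_total = 10·log₁₀(10^(68.2/10) + 10^(68.6/10) + 10^(74.1/10)) = 10·log₁₀(39560000) = 76.0 dB SPL.

76.0 dB SPL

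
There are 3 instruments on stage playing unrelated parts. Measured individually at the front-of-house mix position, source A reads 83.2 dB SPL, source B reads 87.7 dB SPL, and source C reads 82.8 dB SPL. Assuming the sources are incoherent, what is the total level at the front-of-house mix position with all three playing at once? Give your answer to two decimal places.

89.95 dB SPL

Incoherent sources sum as intensities:
L_total = 10·log₁₀(10^(83.2/10) + 10^(87.7/10) + 10^(82.8/10)) = 10·log₁₀(988300000) = 89.95 dB SPL.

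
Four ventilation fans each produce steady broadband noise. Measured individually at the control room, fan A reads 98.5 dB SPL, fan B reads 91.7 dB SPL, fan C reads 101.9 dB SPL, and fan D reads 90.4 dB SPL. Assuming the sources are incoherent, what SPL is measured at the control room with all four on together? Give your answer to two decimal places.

Uncorrelated sources add in intensity (power), not in dB.
L_total = 10·log₁₀(10^(98.5/10) + 10^(91.7/10) + 10^(101.9/10) + 10^(90.4/10)) = 10·log₁₀(25143000000) = 104.00 dB SPL.

104.00 dB SPL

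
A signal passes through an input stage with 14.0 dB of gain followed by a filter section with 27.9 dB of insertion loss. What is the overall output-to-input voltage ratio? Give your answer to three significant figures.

Net gain = 14.0 + (−27.9) = -13.9 dB.
Voltage ratio = 10^(-13.9/20) = 0.202.

0.202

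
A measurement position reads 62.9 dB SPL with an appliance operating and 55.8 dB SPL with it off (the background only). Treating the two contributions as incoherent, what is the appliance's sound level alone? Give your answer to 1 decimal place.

62.0 dB SPL

Subtract intensities: L_src = 10·log₁₀(10^(L_total/10) − 10^(L_bg/10)).
L_src = 10·log₁₀(10^(62.9/10) − 10^(55.8/10)) = 10·log₁₀(1570000) = 62.0 dB SPL.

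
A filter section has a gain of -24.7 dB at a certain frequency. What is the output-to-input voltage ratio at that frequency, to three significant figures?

Voltage ratio = 10^(dB/20).
10^(-24.7/20) = 10^(-1.235) = 0.0582.

0.0582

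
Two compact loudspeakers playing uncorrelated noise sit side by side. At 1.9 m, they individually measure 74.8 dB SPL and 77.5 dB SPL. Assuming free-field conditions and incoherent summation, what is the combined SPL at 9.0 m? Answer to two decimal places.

65.86 dB SPL

Combined at 1.9 m: 10·log₁₀(10^(74.8/10)+10^(77.5/10)) = 79.367 dB SPL.
Then apply −20·log₁₀(9.0/1.9) = -13.510 dB → 65.86 dB SPL.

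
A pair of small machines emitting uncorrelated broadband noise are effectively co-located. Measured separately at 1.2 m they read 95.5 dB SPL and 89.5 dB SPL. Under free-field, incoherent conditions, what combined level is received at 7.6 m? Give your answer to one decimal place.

Combined at 1.2 m: 10·log₁₀(10^(95.5/10)+10^(89.5/10)) = 96.47 dB SPL.
Then apply −20·log₁₀(7.6/1.2) = -16.03 dB → 80.4 dB SPL.

80.4 dB SPL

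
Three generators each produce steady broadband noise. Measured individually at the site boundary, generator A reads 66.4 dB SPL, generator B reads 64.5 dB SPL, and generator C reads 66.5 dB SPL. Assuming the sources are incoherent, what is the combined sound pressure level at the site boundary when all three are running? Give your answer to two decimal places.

70.66 dB SPL

Add the sources as powers (linear), then convert back to dB:
L_total = 10·log₁₀(10^(66.4/10) + 10^(64.5/10) + 10^(66.5/10)) = 10·log₁₀(11650000) = 70.66 dB SPL.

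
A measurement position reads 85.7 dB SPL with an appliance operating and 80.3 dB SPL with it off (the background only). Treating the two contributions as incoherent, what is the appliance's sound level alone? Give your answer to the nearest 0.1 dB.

Subtract intensities: L_src = 10·log₁₀(10^(L_total/10) − 10^(L_bg/10)).
L_src = 10·log₁₀(10^(85.7/10) − 10^(80.3/10)) = 10·log₁₀(264400000) = 84.2 dB SPL.

84.2 dB SPL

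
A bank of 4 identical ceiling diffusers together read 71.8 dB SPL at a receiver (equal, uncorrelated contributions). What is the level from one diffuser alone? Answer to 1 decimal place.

65.8 dB SPL

4 equal incoherent sources add 10·log₁₀(4) = 6.02 dB over one source.
L_one = 71.8 − 6.02 = 65.8 dB SPL.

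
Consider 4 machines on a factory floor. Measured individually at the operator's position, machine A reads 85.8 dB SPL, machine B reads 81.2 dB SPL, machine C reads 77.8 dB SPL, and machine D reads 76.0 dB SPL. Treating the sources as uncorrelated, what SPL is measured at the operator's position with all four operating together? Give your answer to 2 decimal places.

87.87 dB SPL

Add the sources as powers (linear), then convert back to dB:
L_total = 10·log₁₀(10^(85.8/10) + 10^(81.2/10) + 10^(77.8/10) + 10^(76.0/10)) = 10·log₁₀(612100000) = 87.87 dB SPL.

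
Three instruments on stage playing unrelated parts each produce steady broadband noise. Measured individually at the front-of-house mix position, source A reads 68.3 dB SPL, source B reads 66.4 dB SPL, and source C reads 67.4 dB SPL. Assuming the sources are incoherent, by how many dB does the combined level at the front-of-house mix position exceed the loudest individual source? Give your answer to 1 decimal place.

Add the sources as powers (linear), then convert back to dB:
L_total = 10·log₁₀(10^(68.3/10) + 10^(66.4/10) + 10^(67.4/10)) = 72.21 dB SPL.
Excess over the loudest (68.3 dB): 72.21 − 68.3 = 3.9 dB.

3.9 dB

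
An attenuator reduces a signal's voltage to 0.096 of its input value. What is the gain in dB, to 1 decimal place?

Voltage ratio → dB uses the 20·log₁₀ form:
20·log₁₀(0.096) = -20.4 dB.

-20.4 dB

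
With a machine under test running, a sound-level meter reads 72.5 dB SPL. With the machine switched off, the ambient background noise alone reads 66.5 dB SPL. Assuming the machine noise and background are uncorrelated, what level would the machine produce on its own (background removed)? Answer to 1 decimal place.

Remove the background by subtracting linear intensities:
L_src = 10·log₁₀(10^(72.5/10) − 10^(66.5/10)) = 10·log₁₀(13320000) = 71.2 dB SPL.

71.2 dB SPL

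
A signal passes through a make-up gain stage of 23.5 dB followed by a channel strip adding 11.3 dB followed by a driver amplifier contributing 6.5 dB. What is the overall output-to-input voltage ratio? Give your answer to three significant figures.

Net gain = 23.5 + 11.3 + 6.5 = 41.3 dB.
Voltage ratio = 10^(41.3/20) = 116.

116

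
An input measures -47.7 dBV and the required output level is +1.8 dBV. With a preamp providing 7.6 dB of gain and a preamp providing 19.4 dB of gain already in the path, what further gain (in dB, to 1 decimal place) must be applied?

22.5 dB

The required make-up gain is the shortfall in the dB sum.
G = +1.8 − (-47.7) − 7.6 − 19.4 = 22.5 dB.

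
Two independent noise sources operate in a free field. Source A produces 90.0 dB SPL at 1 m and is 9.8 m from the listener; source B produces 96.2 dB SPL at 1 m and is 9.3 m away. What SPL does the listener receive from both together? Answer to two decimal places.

At the listener: L_A = 90.0 − 20·log₁₀(9.8) = 70.175 dB; L_B = 96.2 − 20·log₁₀(9.3) = 76.830 dB.
Combined: 10·log₁₀(10^(70.175/10)+10^(76.830/10)) = 77.68 dB SPL.

77.68 dB SPL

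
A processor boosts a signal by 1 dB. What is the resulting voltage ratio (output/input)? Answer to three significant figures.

1.12

Voltage ratio = 10^(dB/20).
10^(1/20) = 10^(0.05000) = 1.12.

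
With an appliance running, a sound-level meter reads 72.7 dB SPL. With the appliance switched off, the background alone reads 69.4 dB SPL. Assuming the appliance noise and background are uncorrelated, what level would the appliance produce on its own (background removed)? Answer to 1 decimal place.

Remove the background by subtracting linear intensities:
L_src = 10·log₁₀(10^(72.7/10) − 10^(69.4/10)) = 10·log₁₀(9911000) = 70.0 dB SPL.

70.0 dB SPL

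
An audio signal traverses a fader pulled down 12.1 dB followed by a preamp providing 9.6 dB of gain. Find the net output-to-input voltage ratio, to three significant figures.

0.750

Net gain = (−12.1) + 9.6 = -2.5 dB.
Voltage ratio = 10^(-2.5/20) = 0.750.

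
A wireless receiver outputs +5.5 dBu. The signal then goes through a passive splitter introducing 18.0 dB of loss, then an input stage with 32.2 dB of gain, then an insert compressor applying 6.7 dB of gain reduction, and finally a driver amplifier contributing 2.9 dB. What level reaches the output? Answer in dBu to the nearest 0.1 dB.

In dB, series stages simply add:
+5.5 − 18.0 + 32.2 − 6.7 + 2.9 = +15.9 dBu.

+15.9 dBu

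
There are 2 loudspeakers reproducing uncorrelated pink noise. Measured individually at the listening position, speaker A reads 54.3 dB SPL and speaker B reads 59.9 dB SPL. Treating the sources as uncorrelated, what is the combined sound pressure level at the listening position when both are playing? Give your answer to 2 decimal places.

60.96 dB SPL

Uncorrelated sources add in intensity (power), not in dB.
L_total = 10·log₁₀(10^(54.3/10) + 10^(59.9/10)) = 10·log₁₀(1246000) = 60.96 dB SPL.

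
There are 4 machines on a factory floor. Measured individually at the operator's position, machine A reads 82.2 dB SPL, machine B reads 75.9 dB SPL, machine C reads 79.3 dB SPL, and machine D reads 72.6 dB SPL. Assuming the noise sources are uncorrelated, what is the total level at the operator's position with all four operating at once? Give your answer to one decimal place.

Uncorrelated sources add in intensity (power), not in dB.
L_total = 10·log₁₀(10^(82.2/10) + 10^(75.9/10) + 10^(79.3/10) + 10^(72.6/10)) = 10·log₁₀(308200000) = 84.9 dB SPL.

84.9 dB SPL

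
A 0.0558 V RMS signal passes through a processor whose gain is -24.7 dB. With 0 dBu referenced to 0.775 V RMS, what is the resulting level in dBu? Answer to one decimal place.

-47.6 dBu

Input level: 20·log₁₀(0.0558/0.775) = -22.85 dBu.
Output: -22.85 − 24.7 = -47.6 dBu.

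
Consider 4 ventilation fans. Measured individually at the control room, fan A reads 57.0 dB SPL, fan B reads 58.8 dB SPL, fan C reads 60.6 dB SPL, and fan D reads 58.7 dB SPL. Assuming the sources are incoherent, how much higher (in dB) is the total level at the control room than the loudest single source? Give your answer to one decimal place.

4.4 dB

Uncorrelated sources add in intensity (power), not in dB.
L_total = 10·log₁₀(10^(57.0/10) + 10^(58.8/10) + 10^(60.6/10) + 10^(58.7/10)) = 64.98 dB SPL.
Excess over the loudest (60.6 dB): 64.98 − 60.6 = 4.4 dB.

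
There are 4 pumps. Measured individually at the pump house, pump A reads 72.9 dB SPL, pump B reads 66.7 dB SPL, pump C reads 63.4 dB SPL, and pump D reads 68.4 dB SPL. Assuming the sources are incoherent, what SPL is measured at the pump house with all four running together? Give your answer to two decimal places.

Uncorrelated sources add in intensity (power), not in dB.
L_total = 10·log₁₀(10^(72.9/10) + 10^(66.7/10) + 10^(63.4/10) + 10^(68.4/10)) = 10·log₁₀(33280000) = 75.22 dB SPL.

75.22 dB SPL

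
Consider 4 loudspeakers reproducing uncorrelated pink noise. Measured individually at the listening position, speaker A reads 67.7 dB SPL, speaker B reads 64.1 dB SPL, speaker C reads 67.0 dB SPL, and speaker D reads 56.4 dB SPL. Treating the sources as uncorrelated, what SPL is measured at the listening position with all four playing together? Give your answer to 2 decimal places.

71.43 dB SPL

Incoherent sources sum as intensities:
L_total = 10·log₁₀(10^(67.7/10) + 10^(64.1/10) + 10^(67.0/10) + 10^(56.4/10)) = 10·log₁₀(13910000) = 71.43 dB SPL.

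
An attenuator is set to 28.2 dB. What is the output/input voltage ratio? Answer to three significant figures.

0.0389

Voltage ratio = 10^(dB/20).
10^(-28.2/20) = 10^(-1.410) = 0.0389.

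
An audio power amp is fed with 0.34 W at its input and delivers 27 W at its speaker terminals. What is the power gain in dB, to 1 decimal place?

19.0 dB

Power ratio → dB uses the 10·log₁₀ form:
10·log₁₀(27/0.34) = 10·log₁₀(79.41) = 19.0 dB.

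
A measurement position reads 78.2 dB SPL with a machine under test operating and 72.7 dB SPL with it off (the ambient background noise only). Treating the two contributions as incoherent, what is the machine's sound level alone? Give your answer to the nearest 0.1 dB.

Remove the background by subtracting linear intensities:
L_src = 10·log₁₀(10^(78.2/10) − 10^(72.7/10)) = 10·log₁₀(47450000) = 76.8 dB SPL.

76.8 dB SPL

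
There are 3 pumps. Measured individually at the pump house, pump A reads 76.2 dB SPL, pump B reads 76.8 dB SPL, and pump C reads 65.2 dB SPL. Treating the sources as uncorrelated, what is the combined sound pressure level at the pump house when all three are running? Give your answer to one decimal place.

79.7 dB SPL

Uncorrelated sources add in intensity (power), not in dB.
L_total = 10·log₁₀(10^(76.2/10) + 10^(76.8/10) + 10^(65.2/10)) = 10·log₁₀(92860000) = 79.7 dB SPL.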